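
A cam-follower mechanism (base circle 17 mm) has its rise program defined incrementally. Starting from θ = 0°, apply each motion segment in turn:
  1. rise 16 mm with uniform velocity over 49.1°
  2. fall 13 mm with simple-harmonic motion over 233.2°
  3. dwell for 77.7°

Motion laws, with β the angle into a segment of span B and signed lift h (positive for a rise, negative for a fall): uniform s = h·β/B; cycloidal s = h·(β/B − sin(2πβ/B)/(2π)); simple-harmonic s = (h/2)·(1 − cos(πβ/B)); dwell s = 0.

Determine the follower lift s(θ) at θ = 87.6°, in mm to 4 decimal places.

seg 1 [0°–49.1°] uniform, h=16: full span → s += 16 → s = 16.0000
seg 2 [49.1°–282.3°] simple-harmonic, h=-13: θ=87.6° here. β=38.5, B=233.2. -13/2·(1 − cos(π·0.1651)) = -0.8548 → s = 15.1452

15.1452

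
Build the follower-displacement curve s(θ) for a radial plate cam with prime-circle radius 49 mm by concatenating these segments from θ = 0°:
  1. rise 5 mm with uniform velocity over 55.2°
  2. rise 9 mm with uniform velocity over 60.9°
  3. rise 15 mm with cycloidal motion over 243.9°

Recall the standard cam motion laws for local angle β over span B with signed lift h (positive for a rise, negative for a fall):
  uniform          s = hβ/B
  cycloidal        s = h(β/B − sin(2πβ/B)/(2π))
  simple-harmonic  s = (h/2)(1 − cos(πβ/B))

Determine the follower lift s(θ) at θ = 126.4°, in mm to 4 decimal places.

seg 1 [0°–55.2°] uniform, h=5: full span → s += 5 → s = 5.0000
seg 2 [55.2°–116.1°] uniform, h=9: full span → s += 9 → s = 14.0000
seg 3 [116.1°–360°] cycloidal, h=15: θ=126.4° here. β=10.3, B=243.9. 15·(0.0422 − sin(2π·0.0422)/(2π)) = 0.0074 → s = 14.0074

14.0074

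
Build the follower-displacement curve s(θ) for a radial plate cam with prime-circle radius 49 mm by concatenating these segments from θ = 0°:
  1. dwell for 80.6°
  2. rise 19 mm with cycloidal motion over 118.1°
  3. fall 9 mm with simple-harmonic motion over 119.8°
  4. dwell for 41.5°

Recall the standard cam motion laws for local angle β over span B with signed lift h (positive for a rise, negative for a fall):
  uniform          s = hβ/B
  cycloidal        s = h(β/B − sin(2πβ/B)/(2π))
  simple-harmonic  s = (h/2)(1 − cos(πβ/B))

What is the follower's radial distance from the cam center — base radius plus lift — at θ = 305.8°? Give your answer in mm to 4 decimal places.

seg 1 [0°–80.6°] dwell: s stays 0.0000
seg 2 [80.6°–198.7°] cycloidal, h=19: full span → s += 19 → s = 19.0000
seg 3 [198.7°–318.5°] simple-harmonic, h=-9: θ=305.8° here. β=107.1, B=119.8. -9/2·(1 − cos(π·0.8940)) = -8.7527 → s = 10.2473
radial distance = base radius + s = 49 + 10.2473 = 59.2473

59.2473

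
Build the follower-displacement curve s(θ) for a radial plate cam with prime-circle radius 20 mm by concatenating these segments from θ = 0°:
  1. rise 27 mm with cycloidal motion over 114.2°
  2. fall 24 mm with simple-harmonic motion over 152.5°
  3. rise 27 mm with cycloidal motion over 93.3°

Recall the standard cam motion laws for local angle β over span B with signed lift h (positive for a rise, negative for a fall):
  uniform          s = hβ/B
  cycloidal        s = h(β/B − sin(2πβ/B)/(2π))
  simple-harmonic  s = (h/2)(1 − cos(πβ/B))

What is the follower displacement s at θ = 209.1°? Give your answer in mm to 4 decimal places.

seg 1 [0°–114.2°] cycloidal, h=27: full span → s += 27 → s = 27.0000
seg 2 [114.2°–266.7°] simple-harmonic, h=-24: θ=209.1° here. β=94.9, B=152.5. -24/2·(1 − cos(π·0.6223)) = -16.4978 → s = 10.5022

10.5022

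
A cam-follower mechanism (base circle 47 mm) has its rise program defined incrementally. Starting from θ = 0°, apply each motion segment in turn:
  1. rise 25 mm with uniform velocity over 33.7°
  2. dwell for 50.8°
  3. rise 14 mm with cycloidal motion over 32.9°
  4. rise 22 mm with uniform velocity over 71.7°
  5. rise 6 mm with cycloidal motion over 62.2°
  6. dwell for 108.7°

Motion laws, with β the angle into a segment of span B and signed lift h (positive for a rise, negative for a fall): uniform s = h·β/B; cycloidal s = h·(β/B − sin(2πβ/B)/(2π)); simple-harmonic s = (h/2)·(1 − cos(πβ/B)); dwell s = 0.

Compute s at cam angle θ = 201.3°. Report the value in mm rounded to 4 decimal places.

seg 1 [0°–33.7°] uniform, h=25: full span → s += 25 → s = 25.0000
seg 2 [33.7°–84.5°] dwell: s stays 25.0000
seg 3 [84.5°–117.4°] cycloidal, h=14: full span → s += 14 → s = 39.0000
seg 4 [117.4°–189.1°] uniform, h=22: full span → s += 22 → s = 61.0000
seg 5 [189.1°–251.3°] cycloidal, h=6: θ=201.3° here. β=12.2, B=62.2. 6·(0.1961 − sin(2π·0.1961)/(2π)) = 0.2761 → s = 61.2761

61.2761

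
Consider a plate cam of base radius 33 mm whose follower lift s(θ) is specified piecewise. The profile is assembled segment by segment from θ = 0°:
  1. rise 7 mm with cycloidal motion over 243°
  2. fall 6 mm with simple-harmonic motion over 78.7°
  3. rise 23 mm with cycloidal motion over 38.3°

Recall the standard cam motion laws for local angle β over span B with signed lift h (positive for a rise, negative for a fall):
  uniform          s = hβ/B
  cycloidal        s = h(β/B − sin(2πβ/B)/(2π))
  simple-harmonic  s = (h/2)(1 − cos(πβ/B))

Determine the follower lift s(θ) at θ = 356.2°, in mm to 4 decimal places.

seg 1 [0°–243°] cycloidal, h=7: full span → s += 7 → s = 7.0000
seg 2 [243°–321.7°] simple-harmonic, h=-6: full span → s += -6 → s = 1.0000
seg 3 [321.7°–360°] cycloidal, h=23: θ=356.2° here. β=34.5, B=38.3. 23·(0.9008 − sin(2π·0.9008)/(2π)) = 22.8550 → s = 23.8550

23.8550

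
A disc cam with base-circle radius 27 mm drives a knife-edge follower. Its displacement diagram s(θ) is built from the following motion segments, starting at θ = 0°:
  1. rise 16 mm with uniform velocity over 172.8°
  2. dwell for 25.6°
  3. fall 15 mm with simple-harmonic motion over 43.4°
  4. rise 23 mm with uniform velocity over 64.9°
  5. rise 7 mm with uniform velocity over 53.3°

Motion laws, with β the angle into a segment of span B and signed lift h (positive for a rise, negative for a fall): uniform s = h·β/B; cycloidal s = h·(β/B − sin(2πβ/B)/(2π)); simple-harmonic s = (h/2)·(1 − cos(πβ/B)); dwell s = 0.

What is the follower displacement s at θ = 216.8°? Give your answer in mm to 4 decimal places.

seg 1 [0°–172.8°] uniform, h=16: full span → s += 16 → s = 16.0000
seg 2 [172.8°–198.4°] dwell: s stays 16.0000
seg 3 [198.4°–241.8°] simple-harmonic, h=-15: θ=216.8° here. β=18.4, B=43.4. -15/2·(1 − cos(π·0.4240)) = -5.7254 → s = 10.2746

10.2746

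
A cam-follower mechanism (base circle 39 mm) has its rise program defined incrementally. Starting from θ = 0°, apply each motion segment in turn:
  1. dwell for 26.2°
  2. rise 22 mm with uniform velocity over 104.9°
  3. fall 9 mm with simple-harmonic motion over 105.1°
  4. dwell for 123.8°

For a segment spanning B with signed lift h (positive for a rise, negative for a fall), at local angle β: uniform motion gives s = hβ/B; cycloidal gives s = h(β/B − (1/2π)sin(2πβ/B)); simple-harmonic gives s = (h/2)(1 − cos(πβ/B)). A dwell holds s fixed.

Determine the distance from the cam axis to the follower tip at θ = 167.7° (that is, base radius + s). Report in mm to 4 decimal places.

seg 1 [0°–26.2°] dwell: s stays 0.0000
seg 2 [26.2°–131.1°] uniform, h=22: full span → s += 22 → s = 22.0000
seg 3 [131.1°–236.2°] simple-harmonic, h=-9: θ=167.7° here. β=36.6, B=105.1. -9/2·(1 − cos(π·0.3482)) = -2.4349 → s = 19.5651
radial distance = base radius + s = 39 + 19.5651 = 58.5651

58.5651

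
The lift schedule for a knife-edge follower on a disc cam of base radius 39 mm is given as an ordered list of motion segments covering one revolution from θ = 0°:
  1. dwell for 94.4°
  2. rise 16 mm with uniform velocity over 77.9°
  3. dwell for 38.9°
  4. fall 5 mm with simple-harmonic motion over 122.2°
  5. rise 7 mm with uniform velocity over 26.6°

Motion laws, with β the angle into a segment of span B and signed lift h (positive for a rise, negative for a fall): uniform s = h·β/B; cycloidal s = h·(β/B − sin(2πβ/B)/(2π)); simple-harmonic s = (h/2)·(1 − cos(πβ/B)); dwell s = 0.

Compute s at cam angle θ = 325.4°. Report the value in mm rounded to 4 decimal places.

seg 1 [0°–94.4°] dwell: s stays 0.0000
seg 2 [94.4°–172.3°] uniform, h=16: full span → s += 16 → s = 16.0000
seg 3 [172.3°–211.2°] dwell: s stays 16.0000
seg 4 [211.2°–333.4°] simple-harmonic, h=-5: θ=325.4° here. β=114.2, B=122.2. -5/2·(1 − cos(π·0.9345)) = -4.9473 → s = 11.0527

11.0527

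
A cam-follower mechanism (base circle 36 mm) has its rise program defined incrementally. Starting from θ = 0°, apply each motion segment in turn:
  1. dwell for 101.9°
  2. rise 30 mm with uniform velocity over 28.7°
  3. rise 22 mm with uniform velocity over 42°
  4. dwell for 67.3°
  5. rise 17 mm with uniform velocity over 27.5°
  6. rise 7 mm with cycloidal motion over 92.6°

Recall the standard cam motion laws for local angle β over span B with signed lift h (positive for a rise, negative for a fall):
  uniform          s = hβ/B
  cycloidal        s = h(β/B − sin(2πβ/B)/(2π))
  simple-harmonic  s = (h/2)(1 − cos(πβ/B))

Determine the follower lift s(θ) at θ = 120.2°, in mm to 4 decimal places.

seg 1 [0°–101.9°] dwell: s stays 0.0000
seg 2 [101.9°–130.6°] uniform, h=30: θ=120.2° here. β=18.3, B=28.7. 30·18.3/28.7 = 19.1289 → s = 19.1289

19.1289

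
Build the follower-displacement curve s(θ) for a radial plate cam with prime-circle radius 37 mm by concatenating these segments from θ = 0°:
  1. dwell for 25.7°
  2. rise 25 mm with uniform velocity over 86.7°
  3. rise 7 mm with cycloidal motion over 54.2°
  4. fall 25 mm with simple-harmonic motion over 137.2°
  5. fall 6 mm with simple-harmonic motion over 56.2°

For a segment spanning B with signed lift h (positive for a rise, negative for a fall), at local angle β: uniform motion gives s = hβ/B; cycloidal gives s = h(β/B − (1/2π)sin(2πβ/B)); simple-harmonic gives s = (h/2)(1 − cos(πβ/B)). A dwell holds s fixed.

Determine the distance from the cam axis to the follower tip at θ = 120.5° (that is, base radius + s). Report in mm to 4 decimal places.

seg 1 [0°–25.7°] dwell: s stays 0.0000
seg 2 [25.7°–112.4°] uniform, h=25: full span → s += 25 → s = 25.0000
seg 3 [112.4°–166.6°] cycloidal, h=7: θ=120.5° here. β=8.1, B=54.2. 7·(0.1494 − sin(2π·0.1494)/(2π)) = 0.1471 → s = 25.1471
radial distance = base radius + s = 37 + 25.1471 = 62.1471

62.1471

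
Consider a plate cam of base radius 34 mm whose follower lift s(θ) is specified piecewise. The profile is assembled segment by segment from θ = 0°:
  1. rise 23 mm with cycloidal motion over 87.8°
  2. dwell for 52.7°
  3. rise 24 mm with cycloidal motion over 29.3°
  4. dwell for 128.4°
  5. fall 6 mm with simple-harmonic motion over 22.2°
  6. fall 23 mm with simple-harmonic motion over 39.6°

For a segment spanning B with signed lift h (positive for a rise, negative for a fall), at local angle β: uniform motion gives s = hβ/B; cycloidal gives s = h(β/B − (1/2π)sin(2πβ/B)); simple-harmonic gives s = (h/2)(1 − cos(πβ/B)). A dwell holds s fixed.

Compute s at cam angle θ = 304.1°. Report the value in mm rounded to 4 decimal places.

seg 1 [0°–87.8°] cycloidal, h=23: full span → s += 23 → s = 23.0000
seg 2 [87.8°–140.5°] dwell: s stays 23.0000
seg 3 [140.5°–169.8°] cycloidal, h=24: full span → s += 24 → s = 47.0000
seg 4 [169.8°–298.2°] dwell: s stays 47.0000
seg 5 [298.2°–320.4°] simple-harmonic, h=-6: θ=304.1° here. β=5.9, B=22.2. -6/2·(1 − cos(π·0.2658)) = -0.9863 → s = 46.0137

46.0137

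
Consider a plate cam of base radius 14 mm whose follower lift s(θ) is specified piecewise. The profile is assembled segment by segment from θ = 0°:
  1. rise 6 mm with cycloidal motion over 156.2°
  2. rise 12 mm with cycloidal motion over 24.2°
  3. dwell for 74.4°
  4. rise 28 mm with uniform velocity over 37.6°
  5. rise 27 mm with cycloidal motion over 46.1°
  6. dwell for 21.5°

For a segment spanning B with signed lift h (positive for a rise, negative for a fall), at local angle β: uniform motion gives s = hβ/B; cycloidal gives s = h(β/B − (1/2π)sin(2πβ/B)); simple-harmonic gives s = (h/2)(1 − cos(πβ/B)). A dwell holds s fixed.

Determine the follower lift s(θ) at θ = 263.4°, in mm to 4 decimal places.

seg 1 [0°–156.2°] cycloidal, h=6: full span → s += 6 → s = 6.0000
seg 2 [156.2°–180.4°] cycloidal, h=12: full span → s += 12 → s = 18.0000
seg 3 [180.4°–254.8°] dwell: s stays 18.0000
seg 4 [254.8°–292.4°] uniform, h=28: θ=263.4° here. β=8.6, B=37.6. 28·8.6/37.6 = 6.4043 → s = 24.4043

24.4043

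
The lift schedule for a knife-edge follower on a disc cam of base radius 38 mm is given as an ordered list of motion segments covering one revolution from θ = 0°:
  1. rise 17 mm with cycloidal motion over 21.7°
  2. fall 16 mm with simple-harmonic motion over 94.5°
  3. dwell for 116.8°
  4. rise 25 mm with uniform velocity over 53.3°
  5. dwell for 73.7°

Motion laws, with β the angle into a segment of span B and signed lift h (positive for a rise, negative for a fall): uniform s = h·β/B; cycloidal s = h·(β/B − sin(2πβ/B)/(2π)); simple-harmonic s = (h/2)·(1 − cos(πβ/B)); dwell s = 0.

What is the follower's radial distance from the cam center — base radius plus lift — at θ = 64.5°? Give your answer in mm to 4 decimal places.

seg 1 [0°–21.7°] cycloidal, h=17: full span → s += 17 → s = 17.0000
seg 2 [21.7°–116.2°] simple-harmonic, h=-16: θ=64.5° here. β=42.8, B=94.5. -16/2·(1 − cos(π·0.4529)) = -6.8208 → s = 10.1792
radial distance = base radius + s = 38 + 10.1792 = 48.1792

48.1792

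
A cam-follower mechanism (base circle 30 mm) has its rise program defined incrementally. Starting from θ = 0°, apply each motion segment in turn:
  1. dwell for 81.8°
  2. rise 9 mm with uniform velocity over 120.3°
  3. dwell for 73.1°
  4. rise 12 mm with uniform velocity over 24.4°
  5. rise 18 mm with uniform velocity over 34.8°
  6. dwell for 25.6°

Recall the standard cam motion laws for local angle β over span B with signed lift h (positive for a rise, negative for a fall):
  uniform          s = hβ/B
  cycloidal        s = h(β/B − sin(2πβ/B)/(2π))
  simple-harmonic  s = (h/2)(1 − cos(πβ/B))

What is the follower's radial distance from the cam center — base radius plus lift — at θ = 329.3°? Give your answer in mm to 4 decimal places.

seg 1 [0°–81.8°] dwell: s stays 0.0000
seg 2 [81.8°–202.1°] uniform, h=9: full span → s += 9 → s = 9.0000
seg 3 [202.1°–275.2°] dwell: s stays 9.0000
seg 4 [275.2°–299.6°] uniform, h=12: full span → s += 12 → s = 21.0000
seg 5 [299.6°–334.4°] uniform, h=18: θ=329.3° here. β=29.7, B=34.8. 18·29.7/34.8 = 15.3621 → s = 36.3621
radial distance = base radius + s = 30 + 36.3621 = 66.3621

66.3621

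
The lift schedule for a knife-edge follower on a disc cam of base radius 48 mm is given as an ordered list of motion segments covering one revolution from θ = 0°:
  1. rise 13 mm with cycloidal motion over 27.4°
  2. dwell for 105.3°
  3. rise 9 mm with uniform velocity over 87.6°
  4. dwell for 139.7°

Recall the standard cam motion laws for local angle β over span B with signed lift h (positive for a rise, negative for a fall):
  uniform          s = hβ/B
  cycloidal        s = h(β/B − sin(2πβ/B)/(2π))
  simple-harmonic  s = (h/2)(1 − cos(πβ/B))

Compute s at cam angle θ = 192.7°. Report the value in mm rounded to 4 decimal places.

seg 1 [0°–27.4°] cycloidal, h=13: full span → s += 13 → s = 13.0000
seg 2 [27.4°–132.7°] dwell: s stays 13.0000
seg 3 [132.7°–220.3°] uniform, h=9: θ=192.7° here. β=60, B=87.6. 9·60/87.6 = 6.1644 → s = 19.1644

19.1644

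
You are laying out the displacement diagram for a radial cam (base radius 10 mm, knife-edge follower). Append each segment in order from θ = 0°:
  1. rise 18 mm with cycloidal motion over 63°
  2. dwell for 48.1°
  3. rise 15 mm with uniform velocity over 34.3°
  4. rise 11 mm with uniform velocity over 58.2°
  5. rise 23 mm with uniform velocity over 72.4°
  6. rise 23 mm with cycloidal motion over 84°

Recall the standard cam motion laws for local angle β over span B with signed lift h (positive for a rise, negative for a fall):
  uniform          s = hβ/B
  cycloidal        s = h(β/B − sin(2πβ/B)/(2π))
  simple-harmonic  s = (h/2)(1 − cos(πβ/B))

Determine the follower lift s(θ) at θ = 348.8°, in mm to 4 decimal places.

seg 1 [0°–63°] cycloidal, h=18: full span → s += 18 → s = 18.0000
seg 2 [63°–111.1°] dwell: s stays 18.0000
seg 3 [111.1°–145.4°] uniform, h=15: full span → s += 15 → s = 33.0000
seg 4 [145.4°–203.6°] uniform, h=11: full span → s += 11 → s = 44.0000
seg 5 [203.6°–276°] uniform, h=23: full span → s += 23 → s = 67.0000
seg 6 [276°–360°] cycloidal, h=23: θ=348.8° here. β=72.8, B=84. 23·(0.8667 − sin(2π·0.8667)/(2π)) = 22.6537 → s = 89.6537

89.6537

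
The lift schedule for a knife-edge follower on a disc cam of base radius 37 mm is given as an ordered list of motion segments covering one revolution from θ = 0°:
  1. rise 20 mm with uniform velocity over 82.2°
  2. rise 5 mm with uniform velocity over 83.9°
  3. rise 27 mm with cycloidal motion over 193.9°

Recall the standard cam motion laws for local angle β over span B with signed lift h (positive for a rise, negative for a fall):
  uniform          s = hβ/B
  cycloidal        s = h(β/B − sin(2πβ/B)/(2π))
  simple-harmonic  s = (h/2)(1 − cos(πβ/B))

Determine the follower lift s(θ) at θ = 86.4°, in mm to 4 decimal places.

seg 1 [0°–82.2°] uniform, h=20: full span → s += 20 → s = 20.0000
seg 2 [82.2°–166.1°] uniform, h=5: θ=86.4° here. β=4.2, B=83.9. 5·4.2/83.9 = 0.2503 → s = 20.2503

20.2503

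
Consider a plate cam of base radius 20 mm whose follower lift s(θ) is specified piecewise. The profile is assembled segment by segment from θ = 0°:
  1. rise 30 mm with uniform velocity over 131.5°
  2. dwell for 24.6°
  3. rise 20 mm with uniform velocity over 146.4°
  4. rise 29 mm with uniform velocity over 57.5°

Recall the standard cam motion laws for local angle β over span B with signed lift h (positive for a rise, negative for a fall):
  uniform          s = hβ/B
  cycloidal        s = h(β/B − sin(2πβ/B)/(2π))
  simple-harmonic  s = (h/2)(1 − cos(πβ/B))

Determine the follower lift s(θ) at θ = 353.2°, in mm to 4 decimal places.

seg 1 [0°–131.5°] uniform, h=30: full span → s += 30 → s = 30.0000
seg 2 [131.5°–156.1°] dwell: s stays 30.0000
seg 3 [156.1°–302.5°] uniform, h=20: full span → s += 20 → s = 50.0000
seg 4 [302.5°–360°] uniform, h=29: θ=353.2° here. β=50.7, B=57.5. 29·50.7/57.5 = 25.5704 → s = 75.5704

75.5704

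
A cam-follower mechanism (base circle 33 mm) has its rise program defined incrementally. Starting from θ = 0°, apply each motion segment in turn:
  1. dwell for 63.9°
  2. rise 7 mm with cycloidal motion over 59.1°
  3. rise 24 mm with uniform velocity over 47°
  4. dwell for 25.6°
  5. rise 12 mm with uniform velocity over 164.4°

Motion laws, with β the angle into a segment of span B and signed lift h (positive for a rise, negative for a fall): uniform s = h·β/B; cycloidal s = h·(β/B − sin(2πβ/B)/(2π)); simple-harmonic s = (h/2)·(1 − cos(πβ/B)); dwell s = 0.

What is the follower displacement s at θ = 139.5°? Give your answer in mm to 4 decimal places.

seg 1 [0°–63.9°] dwell: s stays 0.0000
seg 2 [63.9°–123°] cycloidal, h=7: full span → s += 7 → s = 7.0000
seg 3 [123°–170°] uniform, h=24: θ=139.5° here. β=16.5, B=47. 24·16.5/47 = 8.4255 → s = 15.4255

15.4255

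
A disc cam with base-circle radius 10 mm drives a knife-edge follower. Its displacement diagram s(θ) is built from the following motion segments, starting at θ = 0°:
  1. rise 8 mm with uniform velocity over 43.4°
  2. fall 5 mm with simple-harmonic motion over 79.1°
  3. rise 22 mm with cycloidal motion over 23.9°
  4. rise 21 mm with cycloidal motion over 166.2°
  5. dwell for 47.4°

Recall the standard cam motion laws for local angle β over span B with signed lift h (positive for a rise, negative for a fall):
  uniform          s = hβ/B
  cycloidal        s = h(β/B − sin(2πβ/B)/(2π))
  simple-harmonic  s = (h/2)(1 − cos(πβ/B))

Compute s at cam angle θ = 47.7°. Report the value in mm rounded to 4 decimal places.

seg 1 [0°–43.4°] uniform, h=8: full span → s += 8 → s = 8.0000
seg 2 [43.4°–122.5°] simple-harmonic, h=-5: θ=47.7° here. β=4.3, B=79.1. -5/2·(1 − cos(π·0.0544)) = -0.0364 → s = 7.9636

7.9636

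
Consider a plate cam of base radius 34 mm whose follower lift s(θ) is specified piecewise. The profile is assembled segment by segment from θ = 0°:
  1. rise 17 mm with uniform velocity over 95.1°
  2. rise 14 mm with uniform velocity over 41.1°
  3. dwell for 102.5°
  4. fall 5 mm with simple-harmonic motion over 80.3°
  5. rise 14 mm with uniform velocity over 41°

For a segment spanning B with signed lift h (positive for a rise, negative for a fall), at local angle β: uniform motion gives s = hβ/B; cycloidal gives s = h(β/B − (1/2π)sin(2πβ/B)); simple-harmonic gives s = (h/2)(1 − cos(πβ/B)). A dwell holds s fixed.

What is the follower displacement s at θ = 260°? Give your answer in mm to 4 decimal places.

seg 1 [0°–95.1°] uniform, h=17: full span → s += 17 → s = 17.0000
seg 2 [95.1°–136.2°] uniform, h=14: full span → s += 14 → s = 31.0000
seg 3 [136.2°–238.7°] dwell: s stays 31.0000
seg 4 [238.7°–319°] simple-harmonic, h=-5: θ=260° here. β=21.3, B=80.3. -5/2·(1 − cos(π·0.2653)) = -0.8190 → s = 30.1810

30.1810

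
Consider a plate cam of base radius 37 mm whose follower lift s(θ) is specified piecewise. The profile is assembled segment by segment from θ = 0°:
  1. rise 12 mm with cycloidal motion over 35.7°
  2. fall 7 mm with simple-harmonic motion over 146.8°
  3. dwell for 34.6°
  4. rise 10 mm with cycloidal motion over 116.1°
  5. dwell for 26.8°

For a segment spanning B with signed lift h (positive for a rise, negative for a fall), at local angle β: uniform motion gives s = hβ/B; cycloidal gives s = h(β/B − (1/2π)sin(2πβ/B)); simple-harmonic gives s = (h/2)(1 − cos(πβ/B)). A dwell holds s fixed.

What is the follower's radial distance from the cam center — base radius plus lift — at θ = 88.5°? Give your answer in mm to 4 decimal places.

seg 1 [0°–35.7°] cycloidal, h=12: full span → s += 12 → s = 12.0000
seg 2 [35.7°–182.5°] simple-harmonic, h=-7: θ=88.5° here. β=52.8, B=146.8. -7/2·(1 − cos(π·0.3597)) = -2.0065 → s = 9.9935
radial distance = base radius + s = 37 + 9.9935 = 46.9935

46.9935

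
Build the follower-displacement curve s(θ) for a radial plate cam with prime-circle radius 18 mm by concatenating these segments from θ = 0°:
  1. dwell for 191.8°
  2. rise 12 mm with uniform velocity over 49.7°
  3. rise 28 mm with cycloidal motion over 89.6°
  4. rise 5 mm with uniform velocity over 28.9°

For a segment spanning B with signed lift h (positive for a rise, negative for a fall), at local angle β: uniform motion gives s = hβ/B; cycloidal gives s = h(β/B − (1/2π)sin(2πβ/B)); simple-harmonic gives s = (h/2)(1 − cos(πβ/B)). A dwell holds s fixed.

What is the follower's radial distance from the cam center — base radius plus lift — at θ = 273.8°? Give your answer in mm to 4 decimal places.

seg 1 [0°–191.8°] dwell: s stays 0.0000
seg 2 [191.8°–241.5°] uniform, h=12: full span → s += 12 → s = 12.0000
seg 3 [241.5°–331.1°] cycloidal, h=28: θ=273.8° here. β=32.3, B=89.6. 28·(0.3605 − sin(2π·0.3605)/(2π)) = 6.6689 → s = 18.6689
radial distance = base radius + s = 18 + 18.6689 = 36.6689

36.6689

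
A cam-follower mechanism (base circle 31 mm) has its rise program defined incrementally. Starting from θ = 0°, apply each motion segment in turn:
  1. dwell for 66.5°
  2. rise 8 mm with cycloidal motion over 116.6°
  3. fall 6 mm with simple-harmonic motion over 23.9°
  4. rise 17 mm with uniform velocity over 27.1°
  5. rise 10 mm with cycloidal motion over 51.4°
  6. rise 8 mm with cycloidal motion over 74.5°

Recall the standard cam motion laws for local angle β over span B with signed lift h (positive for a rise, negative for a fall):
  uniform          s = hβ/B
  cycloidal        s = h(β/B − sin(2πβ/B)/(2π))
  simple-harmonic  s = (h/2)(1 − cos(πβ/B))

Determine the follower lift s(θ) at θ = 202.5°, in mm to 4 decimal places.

seg 1 [0°–66.5°] dwell: s stays 0.0000
seg 2 [66.5°–183.1°] cycloidal, h=8: full span → s += 8 → s = 8.0000
seg 3 [183.1°–207°] simple-harmonic, h=-6: θ=202.5° here. β=19.4, B=23.9. -6/2·(1 − cos(π·0.8117)) = -5.4903 → s = 2.5097

2.5097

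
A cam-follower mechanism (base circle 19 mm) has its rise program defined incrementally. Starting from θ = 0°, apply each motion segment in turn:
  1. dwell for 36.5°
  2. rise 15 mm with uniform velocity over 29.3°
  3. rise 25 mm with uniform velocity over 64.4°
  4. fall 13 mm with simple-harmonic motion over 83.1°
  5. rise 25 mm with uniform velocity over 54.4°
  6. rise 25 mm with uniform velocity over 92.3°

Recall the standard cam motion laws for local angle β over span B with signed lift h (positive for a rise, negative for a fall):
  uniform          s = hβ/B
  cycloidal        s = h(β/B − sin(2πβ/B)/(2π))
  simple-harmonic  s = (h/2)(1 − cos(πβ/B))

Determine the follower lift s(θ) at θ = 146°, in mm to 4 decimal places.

seg 1 [0°–36.5°] dwell: s stays 0.0000
seg 2 [36.5°–65.8°] uniform, h=15: full span → s += 15 → s = 15.0000
seg 3 [65.8°–130.2°] uniform, h=25: full span → s += 25 → s = 40.0000
seg 4 [130.2°–213.3°] simple-harmonic, h=-13: θ=146° here. β=15.8, B=83.1. -13/2·(1 − cos(π·0.1901)) = -1.1255 → s = 38.8745

38.8745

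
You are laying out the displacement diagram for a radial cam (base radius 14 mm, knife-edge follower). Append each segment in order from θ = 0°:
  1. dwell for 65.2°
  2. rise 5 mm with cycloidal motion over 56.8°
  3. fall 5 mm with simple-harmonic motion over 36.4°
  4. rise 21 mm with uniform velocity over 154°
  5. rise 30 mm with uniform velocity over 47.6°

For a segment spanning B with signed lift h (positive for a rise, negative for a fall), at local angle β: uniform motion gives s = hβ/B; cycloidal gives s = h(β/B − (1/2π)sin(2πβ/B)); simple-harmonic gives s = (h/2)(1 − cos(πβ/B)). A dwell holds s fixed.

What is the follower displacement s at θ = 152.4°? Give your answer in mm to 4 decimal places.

seg 1 [0°–65.2°] dwell: s stays 0.0000
seg 2 [65.2°–122°] cycloidal, h=5: full span → s += 5 → s = 5.0000
seg 3 [122°–158.4°] simple-harmonic, h=-5: θ=152.4° here. β=30.4, B=36.4. -5/2·(1 − cos(π·0.8352)) = -4.6722 → s = 0.3278

0.3278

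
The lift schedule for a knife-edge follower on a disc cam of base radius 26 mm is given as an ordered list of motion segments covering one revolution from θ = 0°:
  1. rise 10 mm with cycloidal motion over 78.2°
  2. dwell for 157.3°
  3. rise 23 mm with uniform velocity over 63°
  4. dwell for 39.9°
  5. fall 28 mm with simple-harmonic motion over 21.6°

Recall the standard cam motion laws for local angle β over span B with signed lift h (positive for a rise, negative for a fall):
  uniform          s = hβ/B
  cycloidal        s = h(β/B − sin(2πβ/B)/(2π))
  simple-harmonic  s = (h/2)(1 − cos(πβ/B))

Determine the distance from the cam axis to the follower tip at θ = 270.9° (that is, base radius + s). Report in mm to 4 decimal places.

seg 1 [0°–78.2°] cycloidal, h=10: full span → s += 10 → s = 10.0000
seg 2 [78.2°–235.5°] dwell: s stays 10.0000
seg 3 [235.5°–298.5°] uniform, h=23: θ=270.9° here. β=35.4, B=63. 23·35.4/63 = 12.9238 → s = 22.9238
radial distance = base radius + s = 26 + 22.9238 = 48.9238

48.9238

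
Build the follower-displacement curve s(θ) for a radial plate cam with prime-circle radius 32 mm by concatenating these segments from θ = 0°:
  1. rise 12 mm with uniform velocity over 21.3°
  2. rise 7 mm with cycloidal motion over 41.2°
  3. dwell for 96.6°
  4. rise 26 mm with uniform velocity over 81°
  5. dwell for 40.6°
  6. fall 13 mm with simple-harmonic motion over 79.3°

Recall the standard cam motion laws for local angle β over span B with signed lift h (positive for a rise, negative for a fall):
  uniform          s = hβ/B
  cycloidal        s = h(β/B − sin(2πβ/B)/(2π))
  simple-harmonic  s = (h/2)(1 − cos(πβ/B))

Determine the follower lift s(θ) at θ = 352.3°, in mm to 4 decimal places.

seg 1 [0°–21.3°] uniform, h=12: full span → s += 12 → s = 12.0000
seg 2 [21.3°–62.5°] cycloidal, h=7: full span → s += 7 → s = 19.0000
seg 3 [62.5°–159.1°] dwell: s stays 19.0000
seg 4 [159.1°–240.1°] uniform, h=26: full span → s += 26 → s = 45.0000
seg 5 [240.1°–280.7°] dwell: s stays 45.0000
seg 6 [280.7°–360°] simple-harmonic, h=-13: θ=352.3° here. β=71.6, B=79.3. -13/2·(1 − cos(π·0.9029)) = -12.6999 → s = 32.3001

32.3001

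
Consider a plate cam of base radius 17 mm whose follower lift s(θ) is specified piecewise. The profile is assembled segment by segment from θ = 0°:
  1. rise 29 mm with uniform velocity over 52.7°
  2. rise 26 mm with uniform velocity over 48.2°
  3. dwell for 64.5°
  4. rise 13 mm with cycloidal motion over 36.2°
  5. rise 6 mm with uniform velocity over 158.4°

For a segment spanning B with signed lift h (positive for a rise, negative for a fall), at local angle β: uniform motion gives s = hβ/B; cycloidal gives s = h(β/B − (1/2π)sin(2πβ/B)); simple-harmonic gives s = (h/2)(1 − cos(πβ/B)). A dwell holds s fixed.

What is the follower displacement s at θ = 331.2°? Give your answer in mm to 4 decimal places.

seg 1 [0°–52.7°] uniform, h=29: full span → s += 29 → s = 29.0000
seg 2 [52.7°–100.9°] uniform, h=26: full span → s += 26 → s = 55.0000
seg 3 [100.9°–165.4°] dwell: s stays 55.0000
seg 4 [165.4°–201.6°] cycloidal, h=13: full span → s += 13 → s = 68.0000
seg 5 [201.6°–360°] uniform, h=6: θ=331.2° here. β=129.6, B=158.4. 6·129.6/158.4 = 4.9091 → s = 72.9091

72.9091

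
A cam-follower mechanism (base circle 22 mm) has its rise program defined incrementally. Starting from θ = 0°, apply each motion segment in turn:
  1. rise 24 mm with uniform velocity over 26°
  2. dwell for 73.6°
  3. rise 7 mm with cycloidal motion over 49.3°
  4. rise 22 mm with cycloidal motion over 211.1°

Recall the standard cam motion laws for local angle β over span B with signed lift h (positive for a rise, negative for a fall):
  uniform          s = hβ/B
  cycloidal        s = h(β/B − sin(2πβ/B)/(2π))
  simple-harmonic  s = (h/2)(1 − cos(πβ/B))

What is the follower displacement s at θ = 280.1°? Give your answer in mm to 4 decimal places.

seg 1 [0°–26°] uniform, h=24: full span → s += 24 → s = 24.0000
seg 2 [26°–99.6°] dwell: s stays 24.0000
seg 3 [99.6°–148.9°] cycloidal, h=7: full span → s += 7 → s = 31.0000
seg 4 [148.9°–360°] cycloidal, h=22: θ=280.1° here. β=131.2, B=211.1. 22·(0.6215 − sin(2π·0.6215)/(2π)) = 16.0941 → s = 47.0941

47.0941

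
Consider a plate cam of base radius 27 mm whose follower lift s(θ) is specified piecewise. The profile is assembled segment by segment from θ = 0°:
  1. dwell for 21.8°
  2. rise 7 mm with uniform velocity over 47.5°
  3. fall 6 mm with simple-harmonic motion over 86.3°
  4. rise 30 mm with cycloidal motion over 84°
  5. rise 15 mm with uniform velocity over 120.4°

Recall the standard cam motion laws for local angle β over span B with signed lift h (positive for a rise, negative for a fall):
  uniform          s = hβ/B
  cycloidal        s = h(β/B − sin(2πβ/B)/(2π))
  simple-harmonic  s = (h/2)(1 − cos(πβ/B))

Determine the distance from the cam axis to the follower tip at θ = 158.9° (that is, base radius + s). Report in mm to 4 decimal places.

seg 1 [0°–21.8°] dwell: s stays 0.0000
seg 2 [21.8°–69.3°] uniform, h=7: full span → s += 7 → s = 7.0000
seg 3 [69.3°–155.6°] simple-harmonic, h=-6: full span → s += -6 → s = 1.0000
seg 4 [155.6°–239.6°] cycloidal, h=30: θ=158.9° here. β=3.3, B=84. 30·(0.0393 − sin(2π·0.0393)/(2π)) = 0.0119 → s = 1.0119
radial distance = base radius + s = 27 + 1.0119 = 28.0119

28.0119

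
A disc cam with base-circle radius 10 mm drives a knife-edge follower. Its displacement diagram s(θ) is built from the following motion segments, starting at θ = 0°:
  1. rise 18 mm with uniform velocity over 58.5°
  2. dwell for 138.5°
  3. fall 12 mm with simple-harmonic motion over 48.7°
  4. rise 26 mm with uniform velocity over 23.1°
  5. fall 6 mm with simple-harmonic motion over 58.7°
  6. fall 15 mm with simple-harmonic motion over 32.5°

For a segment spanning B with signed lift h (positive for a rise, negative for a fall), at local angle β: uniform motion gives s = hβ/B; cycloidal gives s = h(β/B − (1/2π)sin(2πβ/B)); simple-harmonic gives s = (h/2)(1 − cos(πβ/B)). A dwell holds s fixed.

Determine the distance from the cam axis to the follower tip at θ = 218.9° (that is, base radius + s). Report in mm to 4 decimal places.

seg 1 [0°–58.5°] uniform, h=18: full span → s += 18 → s = 18.0000
seg 2 [58.5°–197°] dwell: s stays 18.0000
seg 3 [197°–245.7°] simple-harmonic, h=-12: θ=218.9° here. β=21.9, B=48.7. -12/2·(1 − cos(π·0.4497)) = -5.0557 → s = 12.9443
radial distance = base radius + s = 10 + 12.9443 = 22.9443

22.9443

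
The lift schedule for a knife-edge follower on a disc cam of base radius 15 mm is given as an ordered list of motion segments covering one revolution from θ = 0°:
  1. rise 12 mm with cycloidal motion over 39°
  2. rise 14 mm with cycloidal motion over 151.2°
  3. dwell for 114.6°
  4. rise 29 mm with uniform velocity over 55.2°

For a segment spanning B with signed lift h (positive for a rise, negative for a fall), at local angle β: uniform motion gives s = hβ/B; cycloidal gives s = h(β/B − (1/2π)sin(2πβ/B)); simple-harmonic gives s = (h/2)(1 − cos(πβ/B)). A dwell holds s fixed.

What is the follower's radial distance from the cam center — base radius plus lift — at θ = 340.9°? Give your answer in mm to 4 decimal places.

seg 1 [0°–39°] cycloidal, h=12: full span → s += 12 → s = 12.0000
seg 2 [39°–190.2°] cycloidal, h=14: full span → s += 14 → s = 26.0000
seg 3 [190.2°–304.8°] dwell: s stays 26.0000
seg 4 [304.8°–360°] uniform, h=29: θ=340.9° here. β=36.1, B=55.2. 29·36.1/55.2 = 18.9656 → s = 44.9656
radial distance = base radius + s = 15 + 44.9656 = 59.9656

59.9656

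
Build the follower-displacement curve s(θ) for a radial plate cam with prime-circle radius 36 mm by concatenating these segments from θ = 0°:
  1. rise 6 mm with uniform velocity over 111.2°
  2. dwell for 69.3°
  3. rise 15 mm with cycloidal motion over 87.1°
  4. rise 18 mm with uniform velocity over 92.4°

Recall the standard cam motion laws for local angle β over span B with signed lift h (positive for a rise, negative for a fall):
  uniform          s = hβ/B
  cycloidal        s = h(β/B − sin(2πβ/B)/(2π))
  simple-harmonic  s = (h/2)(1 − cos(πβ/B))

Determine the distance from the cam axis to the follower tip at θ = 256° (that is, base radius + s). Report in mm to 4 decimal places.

seg 1 [0°–111.2°] uniform, h=6: full span → s += 6 → s = 6.0000
seg 2 [111.2°–180.5°] dwell: s stays 6.0000
seg 3 [180.5°–267.6°] cycloidal, h=15: θ=256° here. β=75.5, B=87.1. 15·(0.8668 − sin(2π·0.8668)/(2π)) = 14.7749 → s = 20.7749
radial distance = base radius + s = 36 + 20.7749 = 56.7749

56.7749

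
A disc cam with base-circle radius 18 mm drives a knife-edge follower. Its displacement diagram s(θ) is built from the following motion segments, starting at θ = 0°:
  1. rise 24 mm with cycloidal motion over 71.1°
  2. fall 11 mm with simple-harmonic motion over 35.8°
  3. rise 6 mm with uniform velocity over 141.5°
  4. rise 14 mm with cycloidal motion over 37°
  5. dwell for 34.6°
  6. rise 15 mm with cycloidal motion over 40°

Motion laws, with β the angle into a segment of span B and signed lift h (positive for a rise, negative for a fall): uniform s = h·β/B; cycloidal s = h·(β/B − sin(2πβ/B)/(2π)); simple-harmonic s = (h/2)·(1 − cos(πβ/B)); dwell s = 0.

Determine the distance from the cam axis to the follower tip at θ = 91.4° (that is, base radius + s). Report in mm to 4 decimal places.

seg 1 [0°–71.1°] cycloidal, h=24: full span → s += 24 → s = 24.0000
seg 2 [71.1°–106.9°] simple-harmonic, h=-11: θ=91.4° here. β=20.3, B=35.8. -11/2·(1 − cos(π·0.5670)) = -6.6498 → s = 17.3502
radial distance = base radius + s = 18 + 17.3502 = 35.3502

35.3502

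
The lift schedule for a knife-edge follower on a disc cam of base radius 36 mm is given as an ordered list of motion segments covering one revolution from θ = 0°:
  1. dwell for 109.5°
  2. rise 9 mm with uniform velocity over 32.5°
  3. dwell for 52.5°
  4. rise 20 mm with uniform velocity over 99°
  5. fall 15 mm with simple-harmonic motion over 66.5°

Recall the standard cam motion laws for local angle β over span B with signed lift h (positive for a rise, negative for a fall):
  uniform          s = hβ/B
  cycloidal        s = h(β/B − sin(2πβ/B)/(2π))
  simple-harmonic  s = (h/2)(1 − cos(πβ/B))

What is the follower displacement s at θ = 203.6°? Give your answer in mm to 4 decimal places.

seg 1 [0°–109.5°] dwell: s stays 0.0000
seg 2 [109.5°–142°] uniform, h=9: full span → s += 9 → s = 9.0000
seg 3 [142°–194.5°] dwell: s stays 9.0000
seg 4 [194.5°–293.5°] uniform, h=20: θ=203.6° here. β=9.1, B=99. 20·9.1/99 = 1.8384 → s = 10.8384

10.8384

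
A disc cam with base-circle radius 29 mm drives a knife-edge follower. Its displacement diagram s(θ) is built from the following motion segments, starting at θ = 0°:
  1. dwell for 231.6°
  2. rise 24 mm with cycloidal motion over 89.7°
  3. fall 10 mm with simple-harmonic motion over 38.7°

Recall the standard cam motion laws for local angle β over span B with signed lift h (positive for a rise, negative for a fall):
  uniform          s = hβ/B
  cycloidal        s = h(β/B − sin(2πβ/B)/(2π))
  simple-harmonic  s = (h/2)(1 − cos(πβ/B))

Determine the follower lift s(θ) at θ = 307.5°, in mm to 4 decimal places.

seg 1 [0°–231.6°] dwell: s stays 0.0000
seg 2 [231.6°–321.3°] cycloidal, h=24: θ=307.5° here. β=75.9, B=89.7. 24·(0.8462 − sin(2π·0.8462)/(2π)) = 23.4513 → s = 23.4513

23.4513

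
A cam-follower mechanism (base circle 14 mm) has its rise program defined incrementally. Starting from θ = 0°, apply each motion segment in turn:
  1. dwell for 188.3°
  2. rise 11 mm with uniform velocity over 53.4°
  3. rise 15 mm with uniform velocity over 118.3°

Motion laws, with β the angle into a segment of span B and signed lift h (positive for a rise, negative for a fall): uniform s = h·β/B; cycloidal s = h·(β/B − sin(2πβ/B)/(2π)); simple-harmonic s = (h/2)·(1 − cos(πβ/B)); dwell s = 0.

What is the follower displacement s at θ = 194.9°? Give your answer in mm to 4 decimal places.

seg 1 [0°–188.3°] dwell: s stays 0.0000
seg 2 [188.3°–241.7°] uniform, h=11: θ=194.9° here. β=6.6, B=53.4. 11·6.6/53.4 = 1.3596 → s = 1.3596

1.3596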